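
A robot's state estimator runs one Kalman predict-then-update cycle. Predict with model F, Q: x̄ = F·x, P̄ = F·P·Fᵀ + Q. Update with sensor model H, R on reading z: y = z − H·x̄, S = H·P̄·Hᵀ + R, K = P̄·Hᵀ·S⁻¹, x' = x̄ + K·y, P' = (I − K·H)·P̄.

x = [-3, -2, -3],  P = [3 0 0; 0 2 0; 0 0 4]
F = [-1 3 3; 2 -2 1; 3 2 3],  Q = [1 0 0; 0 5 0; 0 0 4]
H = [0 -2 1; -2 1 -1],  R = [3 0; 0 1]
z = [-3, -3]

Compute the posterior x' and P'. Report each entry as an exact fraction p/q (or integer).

x̄ = F·x = [-12, -5, -22]
P̄ = F·P·Fᵀ + Q = [58 -6 39; -6 29 22; 39 22 75]
y = z − H·x̄ = [9, -44]
S = H·P̄·Hᵀ + R = [106 -169; -169 473]
K = P̄·Hᵀ·S⁻¹ = [-3086/21577 -8447/21577; -13817/21577 -4070/21577; -7476/21577 -8647/21577]
x' = x̄ + K·y = [84970/21577, -53158/21577, -161510/21577]
P' = (I − K·H)·P̄ = [48885/21577 -80065/21577 -169388/21577; -80065/21577 205651/21577 369851/21577; -169388/21577 369851/21577 717274/21577]

x' = [84970/21577, -53158/21577, -161510/21577]
P' = [48885/21577 -80065/21577 -169388/21577; -80065/21577 205651/21577 369851/21577; -169388/21577 369851/21577 717274/21577]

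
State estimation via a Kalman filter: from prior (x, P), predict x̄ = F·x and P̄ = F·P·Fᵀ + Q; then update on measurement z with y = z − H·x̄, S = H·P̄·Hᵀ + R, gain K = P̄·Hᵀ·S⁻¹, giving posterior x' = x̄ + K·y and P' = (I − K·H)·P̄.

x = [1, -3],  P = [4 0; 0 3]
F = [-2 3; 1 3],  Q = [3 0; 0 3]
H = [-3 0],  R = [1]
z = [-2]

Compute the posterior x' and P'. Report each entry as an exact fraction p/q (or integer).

x̄ = F·x = [-11, -8]
P̄ = F·P·Fᵀ + Q = [46 19; 19 34]
y = z − H·x̄ = [-35]
S = H·P̄·Hᵀ + R = [415]
K = P̄·Hᵀ·S⁻¹ = [-138/415; -57/415]
x' = x̄ + K·y = [53/83, -265/83]
P' = (I − K·H)·P̄ = [46/415 19/415; 19/415 10861/415]

x' = [53/83, -265/83]
P' = [46/415 19/415; 19/415 10861/415]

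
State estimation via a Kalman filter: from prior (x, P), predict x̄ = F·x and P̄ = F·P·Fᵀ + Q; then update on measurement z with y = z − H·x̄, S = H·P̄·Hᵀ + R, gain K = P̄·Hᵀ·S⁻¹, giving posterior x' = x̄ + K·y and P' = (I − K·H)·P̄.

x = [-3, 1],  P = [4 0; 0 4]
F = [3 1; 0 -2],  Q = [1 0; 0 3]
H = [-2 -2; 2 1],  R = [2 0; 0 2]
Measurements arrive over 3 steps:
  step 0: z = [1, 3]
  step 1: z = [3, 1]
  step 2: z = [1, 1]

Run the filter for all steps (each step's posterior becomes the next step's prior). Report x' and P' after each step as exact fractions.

step 0: x̄ = F·x = [-8, -2]
step 0: P̄ = F·P·Fᵀ + Q = [41 -8; -8 19]
step 0: y = z − H·x̄ = [-19, 21]
step 0: S = H·P̄·Hᵀ + R = [178 -154; -154 153]
step 0: K = P̄·Hᵀ·S⁻¹ = [649/1759 1504/1759; -1452/1759 -1427/1759]
step 0: x' = x̄ + K·y = [5181/1759, -5897/1759]
step 0: P' = (I − K·H)·P̄ = [3657/1759 -4306/1759; -4306/1759 5758/1759]
step 1: x̄ = F·x = [9646/1759, 11794/1759]
step 1: P̄ = F·P·Fᵀ + Q = [14594/1759 14320/1759; 14320/1759 28309/1759]
step 1: y = z − H·x̄ = [48157/1759, -29327/1759]
step 1: S = H·P̄·Hᵀ + R = [289690/1759 -200914/1759; -200914/1759 147483/1759]
step 1: K = P̄·Hᵀ·S⁻¹ = [8638/95749 280096/670243; -45978/95749 -179639/670243]
step 1: x' = x̄ + K·y = [660972/670243, -1322353/670243]
step 1: P' = (I − K·H)·P̄ = [620658/670243 -681124/670243; -681124/670243 1002970/670243]
step 2: x̄ = F·x = [660563/670243, 2644706/670243]
step 2: P̄ = F·P·Fᵀ + Q = [3172391/670243 2080804/670243; 2080804/670243 6022609/670243]
step 2: y = z − H·x̄ = [7280781/670243, -3295589/670243]
step 2: S = H·P̄·Hᵀ + R = [54766918/670243 -37219606/670243; -37219606/670243 28375875/670243]
step 2: K = P̄·Hᵀ·S⁻¹ = [11539831/125894749 52518028/125894749; -60299268/125894749 -33908225/125894749]
step 2: x' = x̄ + K·y = [-8798958/125894749, 8469177/125894749]
step 2: P' = (I − K·H)·P̄ = [116575887/125894749 -128115718/125894749; -128115718/125894749 188414986/125894749]

step 0: x' = [5181/1759, -5897/1759], P' = [3657/1759 -4306/1759; -4306/1759 5758/1759]
step 1: x' = [660972/670243, -1322353/670243], P' = [620658/670243 -681124/670243; -681124/670243 1002970/670243]
step 2: x' = [-8798958/125894749, 8469177/125894749], P' = [116575887/125894749 -128115718/125894749; -128115718/125894749 188414986/125894749]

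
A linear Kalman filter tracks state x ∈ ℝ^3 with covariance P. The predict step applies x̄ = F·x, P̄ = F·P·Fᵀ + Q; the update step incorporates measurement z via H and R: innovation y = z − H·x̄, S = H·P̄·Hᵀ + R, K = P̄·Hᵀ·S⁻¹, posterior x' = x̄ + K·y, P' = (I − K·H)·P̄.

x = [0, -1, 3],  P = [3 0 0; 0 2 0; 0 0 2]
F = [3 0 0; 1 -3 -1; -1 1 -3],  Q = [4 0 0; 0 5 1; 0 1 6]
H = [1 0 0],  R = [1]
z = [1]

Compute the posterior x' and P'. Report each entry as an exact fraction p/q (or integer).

x̄ = F·x = [0, 0, -10]
P̄ = F·P·Fᵀ + Q = [31 9 -9; 9 28 -2; -9 -2 29]
y = z − H·x̄ = [1]
S = H·P̄·Hᵀ + R = [32]
K = P̄·Hᵀ·S⁻¹ = [31/32; 9/32; -9/32]
x' = x̄ + K·y = [31/32, 9/32, -329/32]
P' = (I − K·H)·P̄ = [31/32 9/32 -9/32; 9/32 815/32 17/32; -9/32 17/32 847/32]

x' = [31/32, 9/32, -329/32]
P' = [31/32 9/32 -9/32; 9/32 815/32 17/32; -9/32 17/32 847/32]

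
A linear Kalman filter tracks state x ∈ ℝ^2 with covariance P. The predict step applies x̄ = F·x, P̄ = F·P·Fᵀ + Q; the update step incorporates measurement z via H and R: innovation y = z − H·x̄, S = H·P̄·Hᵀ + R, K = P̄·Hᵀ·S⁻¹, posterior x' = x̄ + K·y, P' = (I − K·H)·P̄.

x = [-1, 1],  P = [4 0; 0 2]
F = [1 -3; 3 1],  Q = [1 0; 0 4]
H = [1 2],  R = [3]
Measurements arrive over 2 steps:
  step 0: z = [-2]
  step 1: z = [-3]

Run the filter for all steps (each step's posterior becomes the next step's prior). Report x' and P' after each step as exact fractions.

step 0: x' = [-331/109, 52/109], P' = [3789/218 -921/109; -921/109 528/109]
step 1: x' = [31869/19715, -506703/216865], P' = [152647/19715 -66719/19715; -66719/19715 476288/216865]

step 0: x̄ = F·x = [-4, -2]
step 0: P̄ = F·P·Fᵀ + Q = [23 6; 6 42]
step 0: y = z − H·x̄ = [6]
step 0: S = H·P̄·Hᵀ + R = [218]
step 0: K = P̄·Hᵀ·S⁻¹ = [35/218; 45/109]
step 0: x' = x̄ + K·y = [-331/109, 52/109]
step 0: P' = (I − K·H)·P̄ = [3789/218 -921/109; -921/109 528/109]
step 1: x̄ = F·x = [-487/109, -941/109]
step 1: P̄ = F·P·Fᵀ + Q = [24563/218 22935/218; 22935/218 24977/218]
step 1: y = z − H·x̄ = [2042/109]
step 1: S = H·P̄·Hᵀ + R = [216865/218]
step 1: K = P̄·Hᵀ·S⁻¹ = [6403/19715; 72889/216865]
step 1: x' = x̄ + K·y = [31869/19715, -506703/216865]
step 1: P' = (I − K·H)·P̄ = [152647/19715 -66719/19715; -66719/19715 476288/216865]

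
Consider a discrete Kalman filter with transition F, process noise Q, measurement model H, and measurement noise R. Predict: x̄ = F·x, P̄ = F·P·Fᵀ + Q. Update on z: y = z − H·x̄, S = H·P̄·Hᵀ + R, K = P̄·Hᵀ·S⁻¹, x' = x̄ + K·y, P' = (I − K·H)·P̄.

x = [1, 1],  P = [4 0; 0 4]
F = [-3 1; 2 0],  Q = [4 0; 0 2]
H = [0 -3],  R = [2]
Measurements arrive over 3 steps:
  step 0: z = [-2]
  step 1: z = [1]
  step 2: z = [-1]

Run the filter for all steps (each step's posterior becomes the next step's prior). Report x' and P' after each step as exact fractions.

step 0: x̄ = F·x = [-2, 2]
step 0: P̄ = F·P·Fᵀ + Q = [44 -24; -24 18]
step 0: y = z − H·x̄ = [4]
step 0: S = H·P̄·Hᵀ + R = [164]
step 0: K = P̄·Hᵀ·S⁻¹ = [18/41; -27/82]
step 0: x' = x̄ + K·y = [-10/41, 28/41]
step 0: P' = (I − K·H)·P̄ = [508/41 -12/41; -12/41 9/41]
step 1: x̄ = F·x = [58/41, -20/41]
step 1: P̄ = F·P·Fᵀ + Q = [4817/41 -3072/41; -3072/41 2114/41]
step 1: y = z − H·x̄ = [-19/41]
step 1: S = H·P̄·Hᵀ + R = [19108/41]
step 1: K = P̄·Hᵀ·S⁻¹ = [2304/4777; -3171/9554]
step 1: x' = x̄ + K·y = [5690/4777, -3191/9554]
step 1: P' = (I − K·H)·P̄ = [43345/4777 -1536/4777; -1536/4777 1057/4777]
step 2: x̄ = F·x = [-37331/9554, 11380/4777]
step 2: P̄ = F·P·Fᵀ + Q = [419486/4777 -263142/4777; -263142/4777 182934/4777]
step 2: y = z − H·x̄ = [29363/4777]
step 2: S = H·P̄·Hᵀ + R = [1655960/4777]
step 2: K = P̄·Hᵀ·S⁻¹ = [394713/827980; -274401/827980]
step 2: x' = x̄ + K·y = [-809023/827980, 285781/827980]
step 2: P' = (I − K·H)·P̄ = [3739723/413990 -131571/413990; -131571/413990 91467/413990]

step 0: x' = [-10/41, 28/41], P' = [508/41 -12/41; -12/41 9/41]
step 1: x' = [5690/4777, -3191/9554], P' = [43345/4777 -1536/4777; -1536/4777 1057/4777]
step 2: x' = [-809023/827980, 285781/827980], P' = [3739723/413990 -131571/413990; -131571/413990 91467/413990]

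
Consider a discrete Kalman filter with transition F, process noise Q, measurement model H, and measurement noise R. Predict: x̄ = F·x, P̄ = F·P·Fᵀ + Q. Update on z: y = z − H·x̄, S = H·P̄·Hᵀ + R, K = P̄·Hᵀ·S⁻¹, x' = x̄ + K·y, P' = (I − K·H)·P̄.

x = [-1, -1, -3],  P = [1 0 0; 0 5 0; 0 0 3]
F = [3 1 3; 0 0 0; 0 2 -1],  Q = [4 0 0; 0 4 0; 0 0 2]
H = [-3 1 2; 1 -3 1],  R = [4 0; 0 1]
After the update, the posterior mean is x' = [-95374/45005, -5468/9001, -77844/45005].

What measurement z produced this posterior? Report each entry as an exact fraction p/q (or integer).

x̄ = F·x = [-13, 0, 1]
P̄ = F·P·Fᵀ + Q = [45 0 1; 0 4 0; 1 0 25]
S = H·P̄·Hᵀ + R = [501 -98; -98 109]
K = P̄·Hᵀ·S⁻¹ = [-9989/45005 10012/45005; -148/9001 -1124/9001; 7671/45005 17632/45005]
x' − x̄ = [489691/45005, -5468/9001, -122849/45005] = K·y
y = (KᵀK)⁻¹·Kᵀ·(x' − x̄) = [-39, 10]
z = y + H·x̄ = [-39, 10] + [41, -12] = [2, -2]

z = [2, -2]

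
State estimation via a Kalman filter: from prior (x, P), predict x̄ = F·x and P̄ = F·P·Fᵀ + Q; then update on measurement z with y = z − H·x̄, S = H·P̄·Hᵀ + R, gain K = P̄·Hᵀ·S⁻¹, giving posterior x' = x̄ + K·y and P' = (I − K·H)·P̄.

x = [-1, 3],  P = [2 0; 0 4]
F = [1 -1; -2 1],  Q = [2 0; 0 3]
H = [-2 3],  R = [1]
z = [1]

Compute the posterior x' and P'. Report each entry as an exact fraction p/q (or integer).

x̄ = F·x = [-4, 5]
P̄ = F·P·Fᵀ + Q = [8 -8; -8 15]
y = z − H·x̄ = [-22]
S = H·P̄·Hᵀ + R = [264]
K = P̄·Hᵀ·S⁻¹ = [-5/33; 61/264]
x' = x̄ + K·y = [-2/3, -1/12]
P' = (I − K·H)·P̄ = [64/33 41/33; 41/33 239/264]

x' = [-2/3, -1/12]
P' = [64/33 41/33; 41/33 239/264]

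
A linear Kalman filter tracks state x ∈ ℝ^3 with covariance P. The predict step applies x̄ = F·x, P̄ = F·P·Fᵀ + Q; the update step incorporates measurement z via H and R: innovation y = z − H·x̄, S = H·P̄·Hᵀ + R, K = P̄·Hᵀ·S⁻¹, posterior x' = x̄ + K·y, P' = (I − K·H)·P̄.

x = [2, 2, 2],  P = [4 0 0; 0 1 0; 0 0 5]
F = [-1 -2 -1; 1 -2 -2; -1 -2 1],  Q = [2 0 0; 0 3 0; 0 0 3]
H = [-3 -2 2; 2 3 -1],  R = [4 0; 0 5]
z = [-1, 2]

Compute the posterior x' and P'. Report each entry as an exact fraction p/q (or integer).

x' = [-58797/12239, 20039/12239, -75460/12239]
P' = [93180/12239 -29458/12239 104666/12239; -29458/12239 21182/12239 -19015/12239; 104666/12239 -19015/12239 143632/12239]

x̄ = F·x = [-8, -6, -4]
P̄ = F·P·Fᵀ + Q = [15 10 3; 10 31 -10; 3 -10 16]
y = z − H·x̄ = [-29, 32]
S = H·P̄·Hᵀ + R = [491 -497; -497 528]
K = P̄·Hᵀ·S⁻¹ = [-2823/12239 -1336/12239; 1995/12239 4729/12239; 2824/12239 1731/12239]
x' = x̄ + K·y = [-58797/12239, 20039/12239, -75460/12239]
P' = (I − K·H)·P̄ = [93180/12239 -29458/12239 104666/12239; -29458/12239 21182/12239 -19015/12239; 104666/12239 -19015/12239 143632/12239]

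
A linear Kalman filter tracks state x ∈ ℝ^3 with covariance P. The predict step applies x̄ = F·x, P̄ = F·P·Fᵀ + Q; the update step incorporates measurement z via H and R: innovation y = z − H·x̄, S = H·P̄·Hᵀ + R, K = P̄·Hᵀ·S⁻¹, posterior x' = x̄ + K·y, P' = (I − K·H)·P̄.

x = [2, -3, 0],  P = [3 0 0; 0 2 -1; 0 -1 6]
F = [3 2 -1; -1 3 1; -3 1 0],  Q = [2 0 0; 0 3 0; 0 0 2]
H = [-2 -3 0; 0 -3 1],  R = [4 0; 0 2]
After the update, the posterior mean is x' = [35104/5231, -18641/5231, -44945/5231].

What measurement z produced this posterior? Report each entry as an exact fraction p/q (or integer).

x̄ = F·x = [0, -11, -9]
P̄ = F·P·Fᵀ + Q = [47 -2 -22; -2 24 14; -22 14 31]
S = H·P̄·Hᵀ + R = [384 206; 206 165]
K = P̄·Hᵀ·S⁻¹ = [-2806/5231 2996/5231; 182/5231 -2066/5231; 649/5231 -1159/5231]
x' − x̄ = [35104/5231, 38900/5231, 2134/5231] = K·y
y = (KᵀK)⁻¹·Kᵀ·(x' − x̄) = [-36, -22]
z = y + H·x̄ = [-36, -22] + [33, 24] = [-3, 2]

z = [-3, 2]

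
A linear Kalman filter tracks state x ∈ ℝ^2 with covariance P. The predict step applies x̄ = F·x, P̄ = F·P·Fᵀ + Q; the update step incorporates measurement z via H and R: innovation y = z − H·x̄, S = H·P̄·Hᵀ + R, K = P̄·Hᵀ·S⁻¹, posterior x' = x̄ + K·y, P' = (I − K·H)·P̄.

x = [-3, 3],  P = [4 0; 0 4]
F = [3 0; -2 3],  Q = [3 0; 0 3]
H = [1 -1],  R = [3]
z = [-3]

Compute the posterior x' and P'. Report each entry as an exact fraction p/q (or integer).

x̄ = F·x = [-9, 15]
P̄ = F·P·Fᵀ + Q = [39 -24; -24 55]
y = z − H·x̄ = [21]
S = H·P̄·Hᵀ + R = [145]
K = P̄·Hᵀ·S⁻¹ = [63/145; -79/145]
x' = x̄ + K·y = [18/145, 516/145]
P' = (I − K·H)·P̄ = [1686/145 1497/145; 1497/145 1734/145]

x' = [18/145, 516/145]
P' = [1686/145 1497/145; 1497/145 1734/145]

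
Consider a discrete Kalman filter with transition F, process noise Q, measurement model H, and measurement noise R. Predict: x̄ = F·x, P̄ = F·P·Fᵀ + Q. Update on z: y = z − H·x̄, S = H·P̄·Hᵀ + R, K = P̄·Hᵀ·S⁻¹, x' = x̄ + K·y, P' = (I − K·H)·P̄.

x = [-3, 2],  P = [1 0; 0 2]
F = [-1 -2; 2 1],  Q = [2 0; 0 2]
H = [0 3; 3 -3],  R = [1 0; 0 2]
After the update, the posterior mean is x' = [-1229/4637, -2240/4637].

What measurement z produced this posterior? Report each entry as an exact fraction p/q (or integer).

x̄ = F·x = [-1, -4]
P̄ = F·P·Fᵀ + Q = [11 -6; -6 8]
S = H·P̄·Hᵀ + R = [73 -126; -126 281]
K = P̄·Hᵀ·S⁻¹ = [1368/4637 1455/4637; 1452/4637 -42/4637]
x' − x̄ = [3408/4637, 16308/4637] = K·y
y = (KᵀK)⁻¹·Kᵀ·(x' − x̄) = [11, -8]
z = y + H·x̄ = [11, -8] + [-12, 9] = [-1, 1]

z = [-1, 1]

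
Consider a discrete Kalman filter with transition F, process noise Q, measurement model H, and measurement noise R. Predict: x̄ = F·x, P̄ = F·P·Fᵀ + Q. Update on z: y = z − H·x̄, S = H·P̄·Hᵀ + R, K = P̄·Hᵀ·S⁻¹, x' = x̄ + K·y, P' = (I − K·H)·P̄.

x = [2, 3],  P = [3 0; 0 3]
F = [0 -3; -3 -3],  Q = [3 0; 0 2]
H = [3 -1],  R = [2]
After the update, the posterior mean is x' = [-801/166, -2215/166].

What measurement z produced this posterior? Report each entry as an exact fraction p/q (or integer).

x̄ = F·x = [-9, -15]
P̄ = F·P·Fᵀ + Q = [30 27; 27 56]
S = H·P̄·Hᵀ + R = [166]
K = P̄·Hᵀ·S⁻¹ = [63/166; 25/166]
x' − x̄ = [693/166, 275/166] = K·y
y = (KᵀK)⁻¹·Kᵀ·(x' − x̄) = [11]
z = y + H·x̄ = [11] + [-12] = [-1]

z = [-1]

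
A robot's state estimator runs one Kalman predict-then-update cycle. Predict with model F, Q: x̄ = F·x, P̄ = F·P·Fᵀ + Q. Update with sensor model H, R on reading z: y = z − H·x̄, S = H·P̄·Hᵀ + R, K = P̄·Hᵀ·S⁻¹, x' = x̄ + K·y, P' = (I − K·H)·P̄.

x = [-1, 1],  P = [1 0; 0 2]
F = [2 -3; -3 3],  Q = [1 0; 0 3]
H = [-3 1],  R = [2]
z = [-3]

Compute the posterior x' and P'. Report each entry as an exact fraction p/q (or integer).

x' = [317/383, -150/383]
P' = [160/383 294/383; 294/383 1086/383]

x̄ = F·x = [-5, 6]
P̄ = F·P·Fᵀ + Q = [23 -24; -24 30]
y = z − H·x̄ = [-24]
S = H·P̄·Hᵀ + R = [383]
K = P̄·Hᵀ·S⁻¹ = [-93/383; 102/383]
x' = x̄ + K·y = [317/383, -150/383]
P' = (I − K·H)·P̄ = [160/383 294/383; 294/383 1086/383]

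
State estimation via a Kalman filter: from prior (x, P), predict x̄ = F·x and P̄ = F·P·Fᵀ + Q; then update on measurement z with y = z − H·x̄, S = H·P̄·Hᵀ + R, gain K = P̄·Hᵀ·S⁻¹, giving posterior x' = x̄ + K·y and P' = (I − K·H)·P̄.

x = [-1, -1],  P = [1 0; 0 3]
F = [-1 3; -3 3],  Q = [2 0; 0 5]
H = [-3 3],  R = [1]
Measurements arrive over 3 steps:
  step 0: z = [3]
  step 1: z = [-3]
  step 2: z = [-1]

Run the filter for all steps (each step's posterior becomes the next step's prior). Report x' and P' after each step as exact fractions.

step 0: x' = [-2, -99/100], P' = [30 30; 30 3011/100]
step 1: x' = [27377/7150, 81033/28600], P' = [84307/14300 41391/7150; 41391/7150 165689/28600]
step 2: x' = [-10121861/7900504, -12964845/7900504], P' = [39760789/7900504 39047433/7900504; 39047433/7900504 39208733/7900504]

step 0: x̄ = F·x = [-2, 0]
step 0: P̄ = F·P·Fᵀ + Q = [30 30; 30 41]
step 0: y = z − H·x̄ = [-3]
step 0: S = H·P̄·Hᵀ + R = [100]
step 0: K = P̄·Hᵀ·S⁻¹ = [0; 33/100]
step 0: x' = x̄ + K·y = [-2, -99/100]
step 0: P' = (I − K·H)·P̄ = [30 30; 30 3011/100]
step 1: x̄ = F·x = [-97/100, 303/100]
step 1: P̄ = F·P·Fᵀ + Q = [12299/100 99/100; 99/100 599/100]
step 1: y = z − H·x̄ = [-15]
step 1: S = H·P̄·Hᵀ + R = [1144]
step 1: K = P̄·Hᵀ·S⁻¹ = [-183/572; 15/1144]
step 1: x' = x̄ + K·y = [27377/7150, 81033/28600]
step 1: P' = (I − K·H)·P̄ = [84307/14300 41391/7150; 41391/7150 165689/28600]
step 2: x̄ = F·x = [133591/28600, -3417/1144]
step 2: P̄ = F·P·Fᵀ + Q = [723631/28600 411/1144; 411/1144 6863/1144]
step 2: y = z − H·x̄ = [78556/3575]
step 2: S = H·P̄·Hᵀ + R = [987563/3575]
step 2: K = P̄·Hᵀ·S⁻¹ = [-535017/1975126; 120975/1975126]
step 2: x' = x̄ + K·y = [-10121861/7900504, -12964845/7900504]
step 2: P' = (I − K·H)·P̄ = [39760789/7900504 39047433/7900504; 39047433/7900504 39208733/7900504]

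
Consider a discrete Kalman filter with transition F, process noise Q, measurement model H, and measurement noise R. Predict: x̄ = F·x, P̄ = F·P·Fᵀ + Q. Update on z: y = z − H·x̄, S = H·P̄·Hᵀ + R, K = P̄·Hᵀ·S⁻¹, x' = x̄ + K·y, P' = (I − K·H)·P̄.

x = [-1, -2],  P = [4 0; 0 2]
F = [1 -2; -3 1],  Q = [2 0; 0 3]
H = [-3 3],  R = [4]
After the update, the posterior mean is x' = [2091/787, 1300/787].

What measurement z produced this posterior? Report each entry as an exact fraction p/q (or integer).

x̄ = F·x = [3, 1]
P̄ = F·P·Fᵀ + Q = [14 -16; -16 41]
S = H·P̄·Hᵀ + R = [787]
K = P̄·Hᵀ·S⁻¹ = [-90/787; 171/787]
x' − x̄ = [-270/787, 513/787] = K·y
y = (KᵀK)⁻¹·Kᵀ·(x' − x̄) = [3]
z = y + H·x̄ = [3] + [-6] = [-3]

z = [-3]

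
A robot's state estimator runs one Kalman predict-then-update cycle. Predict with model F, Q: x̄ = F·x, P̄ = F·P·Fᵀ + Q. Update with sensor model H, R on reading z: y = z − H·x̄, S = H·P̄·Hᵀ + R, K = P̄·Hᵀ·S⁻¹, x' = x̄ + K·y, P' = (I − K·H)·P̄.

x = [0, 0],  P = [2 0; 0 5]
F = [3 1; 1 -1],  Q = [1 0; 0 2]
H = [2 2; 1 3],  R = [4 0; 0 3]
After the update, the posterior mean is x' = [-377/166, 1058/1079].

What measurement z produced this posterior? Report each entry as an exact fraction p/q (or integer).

z = [-3, 1]

x̄ = F·x = [0, 0]
P̄ = F·P·Fᵀ + Q = [24 1; 1 9]
S = H·P̄·Hᵀ + R = [144 110; 110 114]
K = P̄·Hᵀ·S⁻¹ = [105/166 -31/83; -200/1079 458/1079]
x' − x̄ = [-377/166, 1058/1079] = K·y
y = (KᵀK)⁻¹·Kᵀ·(x' − x̄) = [-3, 1]
z = y + H·x̄ = [-3, 1] + [0, 0] = [-3, 1]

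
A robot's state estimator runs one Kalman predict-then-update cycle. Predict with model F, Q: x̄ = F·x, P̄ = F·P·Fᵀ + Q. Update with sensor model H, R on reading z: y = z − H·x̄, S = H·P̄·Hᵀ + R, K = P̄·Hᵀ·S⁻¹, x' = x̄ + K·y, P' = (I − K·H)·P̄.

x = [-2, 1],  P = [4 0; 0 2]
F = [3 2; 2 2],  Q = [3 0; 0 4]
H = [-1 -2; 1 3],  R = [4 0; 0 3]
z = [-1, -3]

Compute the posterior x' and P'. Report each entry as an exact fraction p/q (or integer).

x̄ = F·x = [-4, -2]
P̄ = F·P·Fᵀ + Q = [47 32; 32 28]
y = z − H·x̄ = [-9, 7]
S = H·P̄·Hᵀ + R = [291 -375; -375 494]
K = P̄·Hᵀ·S⁻¹ = [-403/1043 -4/1043; 4/447 36/149]
x' = x̄ + K·y = [-573/1043, -58/149]
P' = (I − K·H)·P̄ = [4860/1043 -232/149; -232/149 340/447]

x' = [-573/1043, -58/149]
P' = [4860/1043 -232/149; -232/149 340/447]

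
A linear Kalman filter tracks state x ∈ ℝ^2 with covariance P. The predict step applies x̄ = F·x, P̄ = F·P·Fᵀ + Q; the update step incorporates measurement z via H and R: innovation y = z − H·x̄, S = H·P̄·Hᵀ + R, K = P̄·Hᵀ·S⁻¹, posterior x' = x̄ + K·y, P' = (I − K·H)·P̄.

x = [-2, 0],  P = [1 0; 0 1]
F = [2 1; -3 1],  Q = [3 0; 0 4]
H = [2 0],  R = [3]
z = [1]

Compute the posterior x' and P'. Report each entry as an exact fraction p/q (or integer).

x̄ = F·x = [-4, 6]
P̄ = F·P·Fᵀ + Q = [8 -5; -5 14]
y = z − H·x̄ = [9]
S = H·P̄·Hᵀ + R = [35]
K = P̄·Hᵀ·S⁻¹ = [16/35; -2/7]
x' = x̄ + K·y = [4/35, 24/7]
P' = (I − K·H)·P̄ = [24/35 -3/7; -3/7 78/7]

x' = [4/35, 24/7]
P' = [24/35 -3/7; -3/7 78/7]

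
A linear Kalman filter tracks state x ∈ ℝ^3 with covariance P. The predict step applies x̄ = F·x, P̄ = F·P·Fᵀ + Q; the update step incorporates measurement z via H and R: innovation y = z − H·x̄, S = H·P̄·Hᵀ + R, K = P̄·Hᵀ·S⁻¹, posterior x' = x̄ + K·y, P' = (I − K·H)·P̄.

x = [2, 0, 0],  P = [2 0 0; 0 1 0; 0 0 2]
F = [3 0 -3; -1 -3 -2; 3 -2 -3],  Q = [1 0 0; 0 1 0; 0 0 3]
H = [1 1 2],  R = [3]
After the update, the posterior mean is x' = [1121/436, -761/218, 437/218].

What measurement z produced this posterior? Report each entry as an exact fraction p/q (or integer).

z = [3]

x̄ = F·x = [6, -2, 6]
P̄ = F·P·Fᵀ + Q = [37 6 36; 6 20 12; 36 12 43]
S = H·P̄·Hᵀ + R = [436]
K = P̄·Hᵀ·S⁻¹ = [115/436; 25/218; 67/218]
x' − x̄ = [-1495/436, -325/218, -871/218] = K·y
y = (KᵀK)⁻¹·Kᵀ·(x' − x̄) = [-13]
z = y + H·x̄ = [-13] + [16] = [3]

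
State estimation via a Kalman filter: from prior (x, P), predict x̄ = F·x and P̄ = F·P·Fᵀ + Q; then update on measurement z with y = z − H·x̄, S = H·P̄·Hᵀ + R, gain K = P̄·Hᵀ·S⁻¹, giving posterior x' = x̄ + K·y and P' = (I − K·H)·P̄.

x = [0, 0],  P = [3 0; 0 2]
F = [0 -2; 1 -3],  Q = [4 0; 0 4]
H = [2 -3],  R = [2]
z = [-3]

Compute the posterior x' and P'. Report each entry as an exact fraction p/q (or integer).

x' = [36/131, 153/131]
P' = [1428/131 960/131; 960/131 674/131]

x̄ = F·x = [0, 0]
P̄ = F·P·Fᵀ + Q = [12 12; 12 25]
y = z − H·x̄ = [-3]
S = H·P̄·Hᵀ + R = [131]
K = P̄·Hᵀ·S⁻¹ = [-12/131; -51/131]
x' = x̄ + K·y = [36/131, 153/131]
P' = (I − K·H)·P̄ = [1428/131 960/131; 960/131 674/131]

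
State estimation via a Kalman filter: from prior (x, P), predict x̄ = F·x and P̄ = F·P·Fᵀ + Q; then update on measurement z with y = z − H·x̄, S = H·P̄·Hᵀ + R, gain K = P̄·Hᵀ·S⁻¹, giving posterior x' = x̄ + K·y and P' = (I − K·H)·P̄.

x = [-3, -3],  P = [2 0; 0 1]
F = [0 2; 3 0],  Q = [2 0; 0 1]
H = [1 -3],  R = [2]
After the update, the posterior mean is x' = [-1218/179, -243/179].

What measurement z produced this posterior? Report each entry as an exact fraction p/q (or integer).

x̄ = F·x = [-6, -9]
P̄ = F·P·Fᵀ + Q = [6 0; 0 19]
S = H·P̄·Hᵀ + R = [179]
K = P̄·Hᵀ·S⁻¹ = [6/179; -57/179]
x' − x̄ = [-144/179, 1368/179] = K·y
y = (KᵀK)⁻¹·Kᵀ·(x' − x̄) = [-24]
z = y + H·x̄ = [-24] + [21] = [-3]

z = [-3]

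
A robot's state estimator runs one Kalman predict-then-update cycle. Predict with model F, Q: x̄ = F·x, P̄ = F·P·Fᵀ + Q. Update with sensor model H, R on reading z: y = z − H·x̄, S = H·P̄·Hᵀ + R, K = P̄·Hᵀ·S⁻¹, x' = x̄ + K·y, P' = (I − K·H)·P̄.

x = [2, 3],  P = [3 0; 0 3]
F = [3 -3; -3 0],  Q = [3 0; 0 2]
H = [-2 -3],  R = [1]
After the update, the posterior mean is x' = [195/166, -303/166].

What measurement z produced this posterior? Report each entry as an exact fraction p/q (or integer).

x̄ = F·x = [-3, -6]
P̄ = F·P·Fᵀ + Q = [57 -27; -27 29]
S = H·P̄·Hᵀ + R = [166]
K = P̄·Hᵀ·S⁻¹ = [-33/166; -33/166]
x' − x̄ = [693/166, 693/166] = K·y
y = (KᵀK)⁻¹·Kᵀ·(x' − x̄) = [-21]
z = y + H·x̄ = [-21] + [24] = [3]

z = [3]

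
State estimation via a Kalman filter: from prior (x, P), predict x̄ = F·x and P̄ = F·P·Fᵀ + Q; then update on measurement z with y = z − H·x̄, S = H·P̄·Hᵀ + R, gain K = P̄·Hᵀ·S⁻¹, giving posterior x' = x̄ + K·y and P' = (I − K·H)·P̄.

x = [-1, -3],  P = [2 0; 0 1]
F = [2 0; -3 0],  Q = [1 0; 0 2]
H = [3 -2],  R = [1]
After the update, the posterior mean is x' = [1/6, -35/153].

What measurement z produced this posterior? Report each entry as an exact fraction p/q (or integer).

x̄ = F·x = [-2, 3]
P̄ = F·P·Fᵀ + Q = [9 -12; -12 20]
S = H·P̄·Hᵀ + R = [306]
K = P̄·Hᵀ·S⁻¹ = [1/6; -38/153]
x' − x̄ = [13/6, -494/153] = K·y
y = (KᵀK)⁻¹·Kᵀ·(x' − x̄) = [13]
z = y + H·x̄ = [13] + [-12] = [1]

z = [1]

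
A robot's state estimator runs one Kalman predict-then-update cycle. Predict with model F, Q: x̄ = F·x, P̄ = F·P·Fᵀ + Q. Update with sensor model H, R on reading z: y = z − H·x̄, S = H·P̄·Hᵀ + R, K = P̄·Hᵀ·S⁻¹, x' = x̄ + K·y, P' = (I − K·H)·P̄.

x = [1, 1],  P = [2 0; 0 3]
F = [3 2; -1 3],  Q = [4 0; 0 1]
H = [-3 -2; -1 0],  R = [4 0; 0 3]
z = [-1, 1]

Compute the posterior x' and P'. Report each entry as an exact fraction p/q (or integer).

x̄ = F·x = [5, 2]
P̄ = F·P·Fᵀ + Q = [34 12; 12 30]
y = z − H·x̄ = [18, 6]
S = H·P̄·Hᵀ + R = [574 126; 126 37]
K = P̄·Hᵀ·S⁻¹ = [-27/383 -260/383; -1020/2681 372/383]
x' = x̄ + K·y = [-131/383, 2626/2681]
P' = (I − K·H)·P̄ = [780/383 -1116/383; -1116/383 13758/2681]

x' = [-131/383, 2626/2681]
P' = [780/383 -1116/383; -1116/383 13758/2681]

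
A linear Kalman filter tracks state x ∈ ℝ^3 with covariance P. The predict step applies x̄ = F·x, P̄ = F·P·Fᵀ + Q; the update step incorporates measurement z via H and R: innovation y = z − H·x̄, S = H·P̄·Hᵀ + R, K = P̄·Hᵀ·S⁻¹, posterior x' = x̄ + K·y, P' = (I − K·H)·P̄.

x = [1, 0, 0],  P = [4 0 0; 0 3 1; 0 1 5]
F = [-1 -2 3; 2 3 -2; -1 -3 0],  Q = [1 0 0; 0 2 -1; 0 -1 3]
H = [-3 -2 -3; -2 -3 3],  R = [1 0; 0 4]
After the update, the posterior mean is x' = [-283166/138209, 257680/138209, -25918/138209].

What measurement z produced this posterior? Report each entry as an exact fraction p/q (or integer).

x̄ = F·x = [-1, 2, -1]
P̄ = F·P·Fᵀ + Q = [50 -43 13; -43 53 -30; 13 -30 34]
S = H·P̄·Hᵀ + R = [327 -376; -376 855]
K = P̄·Hᵀ·S⁻¹ = [-62497/138209 -16492/138209; 35327/138209 -10813/138209; -6839/138209 23826/138209]
x' − x̄ = [-144957/138209, -18738/138209, 112291/138209] = K·y
y = (KᵀK)⁻¹·Kᵀ·(x' − x̄) = [1, 5]
z = y + H·x̄ = [1, 5] + [2, -7] = [3, -2]

z = [3, -2]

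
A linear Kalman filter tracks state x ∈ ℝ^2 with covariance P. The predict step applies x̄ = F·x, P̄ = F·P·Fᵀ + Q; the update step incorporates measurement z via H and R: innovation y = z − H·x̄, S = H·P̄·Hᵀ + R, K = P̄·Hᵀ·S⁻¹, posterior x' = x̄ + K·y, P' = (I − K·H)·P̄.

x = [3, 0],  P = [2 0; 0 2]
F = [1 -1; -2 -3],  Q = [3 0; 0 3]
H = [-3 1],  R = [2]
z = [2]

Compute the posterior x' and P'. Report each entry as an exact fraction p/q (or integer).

x' = [-77/82, -101/82]
P' = [213/82 601/82; 601/82 1849/82]

x̄ = F·x = [3, -6]
P̄ = F·P·Fᵀ + Q = [7 2; 2 29]
y = z − H·x̄ = [17]
S = H·P̄·Hᵀ + R = [82]
K = P̄·Hᵀ·S⁻¹ = [-19/82; 23/82]
x' = x̄ + K·y = [-77/82, -101/82]
P' = (I − K·H)·P̄ = [213/82 601/82; 601/82 1849/82]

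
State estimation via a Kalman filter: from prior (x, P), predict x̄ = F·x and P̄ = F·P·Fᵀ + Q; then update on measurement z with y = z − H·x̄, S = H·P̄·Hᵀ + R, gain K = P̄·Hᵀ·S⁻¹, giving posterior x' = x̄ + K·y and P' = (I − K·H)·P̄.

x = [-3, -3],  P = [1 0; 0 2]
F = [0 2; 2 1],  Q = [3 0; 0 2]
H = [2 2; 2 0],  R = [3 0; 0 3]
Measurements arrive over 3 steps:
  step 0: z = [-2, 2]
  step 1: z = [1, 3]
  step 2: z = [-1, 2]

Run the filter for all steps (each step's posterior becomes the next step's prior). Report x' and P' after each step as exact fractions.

step 0: x̄ = F·x = [-6, -9]
step 0: P̄ = F·P·Fᵀ + Q = [11 4; 4 8]
step 0: y = z − H·x̄ = [28, 14]
step 0: S = H·P̄·Hᵀ + R = [111 60; 60 47]
step 0: K = P̄·Hᵀ·S⁻¹ = [30/539 214/539; 216/539 -184/539]
step 0: x' = x̄ + K·y = [86/77, -197/77]
step 0: P' = (I − K·H)·P̄ = [321/539 -276/539; -276/539 600/539]
step 1: x̄ = F·x = [-394/77, -25/77]
step 1: P̄ = F·P·Fᵀ + Q = [4017/539 96/539; 96/539 1858/539]
step 1: y = z − H·x̄ = [915/77, 1019/77]
step 1: S = H·P̄·Hᵀ + R = [25885/539 16452/539; 16452/539 17685/539]
step 1: K = P̄·Hᵀ·S⁻¹ = [914/12857 44914/115713; 4532/12857 -36688/115713]
step 1: x' = x̄ + K·y = [100042/115713, -38401/115713]
step 1: P' = (I − K·H)·P̄ = [22457/38571 -18344/38571; -18344/38571 38738/38571]
step 2: x̄ = F·x = [-76802/115713, 161683/115713]
step 2: P̄ = F·P·Fᵀ + Q = [270665/38571 4100/38571; 4100/38571 132332/38571]
step 2: y = z − H·x̄ = [-285475/115713, 385030/115713]
step 2: S = H·P̄·Hᵀ + R = [1760501/38571 1099060/38571; 1099060/38571 1198373/38571]
step 2: K = P̄·Hᵀ·S⁻¹ = [1648590/23380363 9049430/23380363; 8244032/23380363 -7400840/23380363]
step 2: x' = x̄ + K·y = [10526148/23380363, -12295967/23380363]
step 2: P' = (I − K·H)·P̄ = [13574145/23380363 -11101260/23380363; -11101260/23380363 23467308/23380363]

step 0: x' = [86/77, -197/77], P' = [321/539 -276/539; -276/539 600/539]
step 1: x' = [100042/115713, -38401/115713], P' = [22457/38571 -18344/38571; -18344/38571 38738/38571]
step 2: x' = [10526148/23380363, -12295967/23380363], P' = [13574145/23380363 -11101260/23380363; -11101260/23380363 23467308/23380363]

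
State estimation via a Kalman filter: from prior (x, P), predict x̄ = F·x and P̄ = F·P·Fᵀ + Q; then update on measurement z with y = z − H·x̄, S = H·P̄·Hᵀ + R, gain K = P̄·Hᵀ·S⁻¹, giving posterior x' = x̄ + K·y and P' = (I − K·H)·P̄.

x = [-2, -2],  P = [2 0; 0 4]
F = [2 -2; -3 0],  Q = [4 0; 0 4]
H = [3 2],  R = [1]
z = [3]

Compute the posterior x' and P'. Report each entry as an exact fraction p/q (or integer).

x̄ = F·x = [0, 6]
P̄ = F·P·Fᵀ + Q = [28 -12; -12 22]
y = z − H·x̄ = [-9]
S = H·P̄·Hᵀ + R = [197]
K = P̄·Hᵀ·S⁻¹ = [60/197; 8/197]
x' = x̄ + K·y = [-540/197, 1110/197]
P' = (I − K·H)·P̄ = [1916/197 -2844/197; -2844/197 4270/197]

x' = [-540/197, 1110/197]
P' = [1916/197 -2844/197; -2844/197 4270/197]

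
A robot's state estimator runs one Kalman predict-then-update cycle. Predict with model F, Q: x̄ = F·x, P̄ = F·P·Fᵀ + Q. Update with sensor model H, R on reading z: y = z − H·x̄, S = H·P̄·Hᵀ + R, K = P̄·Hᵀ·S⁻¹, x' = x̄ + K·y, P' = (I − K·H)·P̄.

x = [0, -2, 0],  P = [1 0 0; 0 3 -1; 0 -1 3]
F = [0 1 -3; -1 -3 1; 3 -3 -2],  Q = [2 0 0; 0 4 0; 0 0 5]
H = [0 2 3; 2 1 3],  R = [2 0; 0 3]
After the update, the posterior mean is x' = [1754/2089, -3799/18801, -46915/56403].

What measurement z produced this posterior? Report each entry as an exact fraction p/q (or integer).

x̄ = F·x = [-2, 6, 6]
P̄ = F·P·Fᵀ + Q = [38 -28 2; -28 41 15; 2 15 41]
S = H·P̄·Hᵀ + R = [715 486; 486 567]
K = P̄·Hᵀ·S⁻¹ = [-674/2089 2330/6267; 709/2089 -13424/56403; 219/2089 27172/169209]
x' − x̄ = [5932/2089, -116605/18801, -385333/56403] = K·y
y = (KᵀK)⁻¹·Kᵀ·(x' − x̄) = [-33, -21]
z = y + H·x̄ = [-33, -21] + [30, 20] = [-3, -1]

z = [-3, -1]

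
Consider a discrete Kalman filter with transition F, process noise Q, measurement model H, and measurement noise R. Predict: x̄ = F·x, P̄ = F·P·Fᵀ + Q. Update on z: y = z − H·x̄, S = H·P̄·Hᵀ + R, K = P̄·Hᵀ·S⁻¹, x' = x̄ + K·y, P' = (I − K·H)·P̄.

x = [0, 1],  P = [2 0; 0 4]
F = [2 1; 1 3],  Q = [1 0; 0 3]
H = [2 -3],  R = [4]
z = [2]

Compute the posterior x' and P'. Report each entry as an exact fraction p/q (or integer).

x̄ = F·x = [1, 3]
P̄ = F·P·Fᵀ + Q = [13 16; 16 41]
y = z − H·x̄ = [9]
S = H·P̄·Hᵀ + R = [233]
K = P̄·Hᵀ·S⁻¹ = [-22/233; -91/233]
x' = x̄ + K·y = [35/233, -120/233]
P' = (I − K·H)·P̄ = [2545/233 1726/233; 1726/233 1272/233]

x' = [35/233, -120/233]
P' = [2545/233 1726/233; 1726/233 1272/233]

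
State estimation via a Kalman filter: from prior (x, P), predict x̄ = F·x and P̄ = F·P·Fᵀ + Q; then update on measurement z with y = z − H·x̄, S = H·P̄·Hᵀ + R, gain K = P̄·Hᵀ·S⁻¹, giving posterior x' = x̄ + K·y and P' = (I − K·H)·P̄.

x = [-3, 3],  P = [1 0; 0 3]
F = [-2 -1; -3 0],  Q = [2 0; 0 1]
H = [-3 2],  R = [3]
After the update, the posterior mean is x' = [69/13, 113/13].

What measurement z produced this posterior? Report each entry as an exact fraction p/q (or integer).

z = [1]

x̄ = F·x = [3, 9]
P̄ = F·P·Fᵀ + Q = [9 6; 6 10]
S = H·P̄·Hᵀ + R = [52]
K = P̄·Hᵀ·S⁻¹ = [-15/52; 1/26]
x' − x̄ = [30/13, -4/13] = K·y
y = (KᵀK)⁻¹·Kᵀ·(x' − x̄) = [-8]
z = y + H·x̄ = [-8] + [9] = [1]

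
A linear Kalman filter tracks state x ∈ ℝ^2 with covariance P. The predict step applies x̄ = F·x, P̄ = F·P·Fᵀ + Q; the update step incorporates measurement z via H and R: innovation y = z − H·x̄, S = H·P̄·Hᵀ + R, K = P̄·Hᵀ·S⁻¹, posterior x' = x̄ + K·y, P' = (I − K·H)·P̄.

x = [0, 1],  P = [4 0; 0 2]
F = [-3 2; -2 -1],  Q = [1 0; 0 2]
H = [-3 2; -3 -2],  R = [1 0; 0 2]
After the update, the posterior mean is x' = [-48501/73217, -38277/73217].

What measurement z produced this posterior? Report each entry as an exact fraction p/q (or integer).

z = [1, 3]

x̄ = F·x = [2, -1]
P̄ = F·P·Fᵀ + Q = [45 20; 20 20]
S = H·P̄·Hᵀ + R = [246 325; 325 727]
K = P̄·Hᵀ·S⁻¹ = [-12190/73217 -12175/73217; 17960/73217 -18100/73217]
x' − x̄ = [-194935/73217, 34940/73217] = K·y
y = (KᵀK)⁻¹·Kᵀ·(x' − x̄) = [9, 7]
z = y + H·x̄ = [9, 7] + [-8, -4] = [1, 3]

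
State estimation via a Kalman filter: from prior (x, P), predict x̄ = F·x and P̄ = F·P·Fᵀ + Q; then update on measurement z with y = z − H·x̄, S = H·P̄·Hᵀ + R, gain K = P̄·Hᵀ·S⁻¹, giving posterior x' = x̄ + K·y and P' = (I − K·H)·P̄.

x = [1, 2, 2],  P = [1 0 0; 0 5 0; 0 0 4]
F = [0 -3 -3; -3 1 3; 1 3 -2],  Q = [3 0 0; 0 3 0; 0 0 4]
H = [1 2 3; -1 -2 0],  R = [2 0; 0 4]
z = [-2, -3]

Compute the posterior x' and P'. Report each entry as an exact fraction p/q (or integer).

x̄ = F·x = [-12, 5, 3]
P̄ = F·P·Fᵀ + Q = [84 -51 -21; -51 53 -12; -21 -12 66]
y = z − H·x̄ = [-9, -5]
S = H·P̄·Hᵀ + R = [418 43; 43 96]
K = P̄·Hᵀ·S⁻¹ = [-8550/38279 11007/38279; 4189/38279 -23807/38279; 12753/38279 12231/38279]
x' = x̄ + K·y = [-437433/38279, 272729/38279, -61095/38279]
P' = (I − K·H)·P̄ = [2324760/38279 -1184394/38279 8976/38279; -1184394/38279 639811/38279 -28950/38279; 8976/38279 -28950/38279 24810/38279]

x' = [-437433/38279, 272729/38279, -61095/38279]
P' = [2324760/38279 -1184394/38279 8976/38279; -1184394/38279 639811/38279 -28950/38279; 8976/38279 -28950/38279 24810/38279]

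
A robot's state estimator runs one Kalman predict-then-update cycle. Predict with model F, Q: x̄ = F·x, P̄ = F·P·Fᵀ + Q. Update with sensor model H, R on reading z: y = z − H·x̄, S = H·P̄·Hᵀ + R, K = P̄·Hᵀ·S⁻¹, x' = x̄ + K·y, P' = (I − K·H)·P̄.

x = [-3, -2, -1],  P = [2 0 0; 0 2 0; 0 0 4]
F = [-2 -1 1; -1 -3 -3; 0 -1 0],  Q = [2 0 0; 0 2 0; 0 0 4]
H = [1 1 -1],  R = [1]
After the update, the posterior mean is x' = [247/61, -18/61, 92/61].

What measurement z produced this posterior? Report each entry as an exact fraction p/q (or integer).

x̄ = F·x = [7, 12, 2]
P̄ = F·P·Fᵀ + Q = [16 -2 2; -2 58 6; 2 6 6]
S = H·P̄·Hᵀ + R = [61]
K = P̄·Hᵀ·S⁻¹ = [12/61; 50/61; 2/61]
x' − x̄ = [-180/61, -750/61, -30/61] = K·y
y = (KᵀK)⁻¹·Kᵀ·(x' − x̄) = [-15]
z = y + H·x̄ = [-15] + [17] = [2]

z = [2]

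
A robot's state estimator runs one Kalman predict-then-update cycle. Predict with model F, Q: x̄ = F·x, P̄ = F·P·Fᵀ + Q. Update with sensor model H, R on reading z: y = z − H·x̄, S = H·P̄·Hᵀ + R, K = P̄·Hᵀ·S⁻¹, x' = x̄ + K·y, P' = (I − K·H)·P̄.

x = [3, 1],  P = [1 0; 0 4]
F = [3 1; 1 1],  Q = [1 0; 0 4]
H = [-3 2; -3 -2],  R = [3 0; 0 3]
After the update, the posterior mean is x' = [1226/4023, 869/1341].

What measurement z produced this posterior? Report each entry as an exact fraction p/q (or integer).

z = [1, -2]

x̄ = F·x = [10, 4]
P̄ = F·P·Fᵀ + Q = [14 7; 7 9]
S = H·P̄·Hᵀ + R = [81 90; 90 249]
K = P̄·Hᵀ·S⁻¹ = [-644/4023 -224/1341; 307/1341 -107/447]
x' − x̄ = [-39004/4023, -4495/1341] = K·y
y = (KᵀK)⁻¹·Kᵀ·(x' − x̄) = [23, 36]
z = y + H·x̄ = [23, 36] + [-22, -38] = [1, -2]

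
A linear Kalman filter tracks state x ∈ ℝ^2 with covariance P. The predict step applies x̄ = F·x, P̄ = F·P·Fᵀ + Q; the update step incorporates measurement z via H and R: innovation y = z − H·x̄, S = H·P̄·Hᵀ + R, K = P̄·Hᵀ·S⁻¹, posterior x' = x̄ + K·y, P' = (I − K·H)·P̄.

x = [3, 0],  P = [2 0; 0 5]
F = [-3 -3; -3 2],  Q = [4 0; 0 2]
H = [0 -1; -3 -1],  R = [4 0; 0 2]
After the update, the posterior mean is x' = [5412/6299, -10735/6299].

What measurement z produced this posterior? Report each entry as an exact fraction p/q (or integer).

x̄ = F·x = [-9, -9]
P̄ = F·P·Fᵀ + Q = [67 -12; -12 40]
S = H·P̄·Hᵀ + R = [44 4; 4 573]
K = P̄·Hᵀ·S⁻¹ = [1908/6299 -2091/6299; -5726/6299 -4/6299]
x' − x̄ = [62103/6299, 45956/6299] = K·y
y = (KᵀK)⁻¹·Kᵀ·(x' − x̄) = [-8, -37]
z = y + H·x̄ = [-8, -37] + [9, 36] = [1, -1]

z = [1, -1]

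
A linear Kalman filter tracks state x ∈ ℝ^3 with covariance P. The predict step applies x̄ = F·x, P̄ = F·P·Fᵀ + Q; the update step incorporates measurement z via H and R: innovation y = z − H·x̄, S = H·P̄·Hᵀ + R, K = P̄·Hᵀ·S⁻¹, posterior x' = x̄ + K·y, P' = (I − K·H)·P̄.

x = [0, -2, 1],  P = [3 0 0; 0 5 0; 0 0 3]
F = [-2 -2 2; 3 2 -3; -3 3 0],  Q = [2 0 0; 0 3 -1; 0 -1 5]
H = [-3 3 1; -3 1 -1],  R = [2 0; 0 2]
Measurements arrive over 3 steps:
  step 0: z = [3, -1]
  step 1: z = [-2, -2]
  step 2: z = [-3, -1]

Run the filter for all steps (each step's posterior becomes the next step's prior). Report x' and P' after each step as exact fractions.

step 0: x̄ = F·x = [6, -7, -6]
step 0: P̄ = F·P·Fᵀ + Q = [46 -56 -12; -56 77 2; -12 2 77]
step 0: y = z − H·x̄ = [48, 18]
step 0: S = H·P̄·Hᵀ + R = [2278 1236; 1236 830]
step 0: K = P̄·Hᵀ·S⁻¹ = [-9747/90761 -5387/90761; 16241/181522 28959/181522; 73487/181522 -117963/181522]
step 0: x' = x̄ + K·y = [-20256/90761, 15088/90761, 157455/90761]
step 0: P' = (I − K·H)·P̄ = [95026/90761 134972/90761 -139332/90761; 134972/90761 213758/90761 -220117/90761; -139332/90761 -220117/90761 315842/90761]
step 1: x̄ = F·x = [325246/90761, -502957/90761, 106032/90761]
step 1: P̄ = F·P·Fᵀ + Q = [6635394/90761 -8543114/90761 -1197102/90761; -8543114/90761 11594171/90761 1468534/90761; -1197102/90761 1468534/90761 803365/90761]
step 1: y = z − H·x̄ = [2197055/90761, 1403205/90761]
step 1: S = H·P̄·Hᵀ + R = [334820840/90761 193277994/90761; 193277994/90761 113436608/90761]
step 1: K = P̄·Hᵀ·S⁻¹ = [-93490563/1720335311 -254003039/1720335311; 599656313/3440670622 62772827/3440670622; 967321697/3440670622 -1519058721/3440670622]
step 1: x' = x̄ + K·y = [-25231814/1720335311, -1790131932/1720335311, 1975128997/1720335311]
step 1: P' = (I − K·H)·P̄ = [1365156730/1720335311 1873988294/1720335311 -1713475818/1720335311; 1873988294/1720335311 2976589726/1720335311 -2708147983/1720335311; -1713475818/1720335311 -2708147983/1720335311 3951338192/1720335311]
step 2: x̄ = F·x = [7580985486/1720335311, -9581346297/1720335311, -5294700354/1720335311]
step 2: P̄ = F·P·Fᵀ + Q = [86977905974/1720335311 -110188401022/1720335311 -15636630966/1720335311; -110188401022/1720335311 150744019183/1720335311 18426806842/1720335311; -15636630966/1720335311 18426806842/1720335311 13945605367/1720335311]
step 2: y = z − H·x̄ = [51620689770/1720335311, 25309267090/1720335311]
step 2: S = H·P̄·Hᵀ + R = [4344655447646/1720335311 2506494804528/1720335311; 2506494804528/1720335311 1481388455590/1720335311]
step 2: K = P̄·Hᵀ·S⁻¹ = [-1217941189629/22322133590899 -3295848074029/22322133590899; 7763519813797/44644267181798 813982412583/44644267181798; 12564672147043/44644267181798 -19710540877395/44644267181798]
step 2: x' = x̄ + K·y = [13333044506434/22322133590899, -1857962772093/22322133590899, -25181229870606/22322133590899]
step 2: P' = (I − K·H)·P̄ = [17700548900618/22322133590899 24293928719098/22322133590899 -22216021834698/22322133590899; 24293928719098/22322133590899 38585268635242/22322133590899 -35110499934635/22322133590899; -22216021834698/22322133590899 -35110499934635/22322133590899 51248106446854/22322133590899]

step 0: x' = [-20256/90761, 15088/90761, 157455/90761], P' = [95026/90761 134972/90761 -139332/90761; 134972/90761 213758/90761 -220117/90761; -139332/90761 -220117/90761 315842/90761]
step 1: x' = [-25231814/1720335311, -1790131932/1720335311, 1975128997/1720335311], P' = [1365156730/1720335311 1873988294/1720335311 -1713475818/1720335311; 1873988294/1720335311 2976589726/1720335311 -2708147983/1720335311; -1713475818/1720335311 -2708147983/1720335311 3951338192/1720335311]
step 2: x' = [13333044506434/22322133590899, -1857962772093/22322133590899, -25181229870606/22322133590899], P' = [17700548900618/22322133590899 24293928719098/22322133590899 -22216021834698/22322133590899; 24293928719098/22322133590899 38585268635242/22322133590899 -35110499934635/22322133590899; -22216021834698/22322133590899 -35110499934635/22322133590899 51248106446854/22322133590899]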